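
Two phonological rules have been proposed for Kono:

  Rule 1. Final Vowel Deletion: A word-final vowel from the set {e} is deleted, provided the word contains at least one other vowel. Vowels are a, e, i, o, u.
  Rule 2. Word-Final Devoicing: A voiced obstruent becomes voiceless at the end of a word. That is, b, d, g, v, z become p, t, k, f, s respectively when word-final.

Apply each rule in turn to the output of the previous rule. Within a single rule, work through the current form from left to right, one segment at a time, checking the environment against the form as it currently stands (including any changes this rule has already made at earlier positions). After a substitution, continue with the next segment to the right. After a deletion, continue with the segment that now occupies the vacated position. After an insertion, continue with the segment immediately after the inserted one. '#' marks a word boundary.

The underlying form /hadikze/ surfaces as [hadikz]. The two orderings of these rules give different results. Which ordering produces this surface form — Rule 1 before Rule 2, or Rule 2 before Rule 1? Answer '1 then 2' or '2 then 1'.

2 then 1

Order 1 then 2:
  1 Final Vowel Deletion: [hadikze] → [hadikz]
  2 Word-Final Devoicing: [hadikz] → [hadiks]
  result: [hadiks]
Order 2 then 1:
  2 Word-Final Devoicing: no change — [hadikze]
  1 Final Vowel Deletion: [hadikze] → [hadikz]
  result: [hadikz]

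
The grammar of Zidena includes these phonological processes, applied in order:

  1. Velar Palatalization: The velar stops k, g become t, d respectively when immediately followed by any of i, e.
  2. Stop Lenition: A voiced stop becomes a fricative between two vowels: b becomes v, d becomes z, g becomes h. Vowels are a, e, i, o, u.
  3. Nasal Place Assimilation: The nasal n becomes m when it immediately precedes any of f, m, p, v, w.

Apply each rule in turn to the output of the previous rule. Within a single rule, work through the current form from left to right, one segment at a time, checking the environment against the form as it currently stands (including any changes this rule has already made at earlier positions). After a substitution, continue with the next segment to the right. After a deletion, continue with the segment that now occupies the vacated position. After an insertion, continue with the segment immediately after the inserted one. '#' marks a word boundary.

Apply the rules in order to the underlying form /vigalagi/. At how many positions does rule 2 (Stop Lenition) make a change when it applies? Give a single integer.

1 Velar Palatalization: [vigalagi] → [vigaladi]
2 Stop Lenition: [vigaladi] → [vihalazi]
3 Nasal Place Assimilation: no change — [vihalazi]
Rule 2 changed 2 position(s).

2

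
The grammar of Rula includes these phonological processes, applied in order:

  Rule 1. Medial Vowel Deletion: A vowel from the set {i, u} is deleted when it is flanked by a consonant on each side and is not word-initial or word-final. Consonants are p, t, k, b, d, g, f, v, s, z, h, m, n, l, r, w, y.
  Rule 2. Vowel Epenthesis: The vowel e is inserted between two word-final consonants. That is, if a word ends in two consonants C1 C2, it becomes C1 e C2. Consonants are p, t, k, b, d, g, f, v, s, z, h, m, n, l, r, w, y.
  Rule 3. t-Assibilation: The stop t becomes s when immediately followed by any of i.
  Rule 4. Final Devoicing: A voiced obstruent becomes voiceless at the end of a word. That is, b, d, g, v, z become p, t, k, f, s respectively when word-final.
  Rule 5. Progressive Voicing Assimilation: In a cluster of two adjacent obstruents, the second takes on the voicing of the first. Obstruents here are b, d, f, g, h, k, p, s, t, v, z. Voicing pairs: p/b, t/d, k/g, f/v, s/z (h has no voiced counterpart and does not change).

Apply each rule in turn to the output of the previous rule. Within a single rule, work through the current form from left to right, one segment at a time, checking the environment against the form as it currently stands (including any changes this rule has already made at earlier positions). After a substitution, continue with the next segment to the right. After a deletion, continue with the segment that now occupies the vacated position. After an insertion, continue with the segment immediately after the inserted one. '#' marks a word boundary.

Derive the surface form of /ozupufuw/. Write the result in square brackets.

Rule 1 Medial Vowel Deletion: [ozupufuw] → [ozpfw]
Rule 2 Vowel Epenthesis: [ozpfw] → [ozpfew]
Rule 3 t-Assibilation: no change — [ozpfew]
Rule 4 Final Devoicing: no change — [ozpfew]
Rule 5 Progressive Voicing Assimilation: [ozpfew] → [ozbvew]

[ozbvew]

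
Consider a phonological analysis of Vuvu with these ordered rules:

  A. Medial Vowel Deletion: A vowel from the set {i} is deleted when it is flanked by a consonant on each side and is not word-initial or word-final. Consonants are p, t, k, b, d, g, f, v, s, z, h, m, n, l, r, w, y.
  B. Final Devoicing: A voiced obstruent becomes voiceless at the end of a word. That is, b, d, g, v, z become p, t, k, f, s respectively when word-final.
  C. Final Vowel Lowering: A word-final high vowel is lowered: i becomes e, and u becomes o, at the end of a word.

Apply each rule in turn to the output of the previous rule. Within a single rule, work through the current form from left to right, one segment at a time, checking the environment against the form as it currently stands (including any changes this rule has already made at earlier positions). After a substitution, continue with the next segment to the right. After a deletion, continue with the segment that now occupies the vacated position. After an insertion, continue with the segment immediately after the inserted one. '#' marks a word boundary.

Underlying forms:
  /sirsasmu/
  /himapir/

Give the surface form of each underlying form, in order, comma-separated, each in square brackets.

[srsasmo], [hmapr]

/sirsasmu/:
  A Medial Vowel Deletion: [sirsasmu] → [srsasmu]
  B Final Devoicing: no change — [srsasmu]
  C Final Vowel Lowering: [srsasmu] → [srsasmo]
/himapir/:
  A Medial Vowel Deletion: [himapir] → [hmapr]
  B Final Devoicing: no change — [hmapr]
  C Final Vowel Lowering: no change — [hmapr]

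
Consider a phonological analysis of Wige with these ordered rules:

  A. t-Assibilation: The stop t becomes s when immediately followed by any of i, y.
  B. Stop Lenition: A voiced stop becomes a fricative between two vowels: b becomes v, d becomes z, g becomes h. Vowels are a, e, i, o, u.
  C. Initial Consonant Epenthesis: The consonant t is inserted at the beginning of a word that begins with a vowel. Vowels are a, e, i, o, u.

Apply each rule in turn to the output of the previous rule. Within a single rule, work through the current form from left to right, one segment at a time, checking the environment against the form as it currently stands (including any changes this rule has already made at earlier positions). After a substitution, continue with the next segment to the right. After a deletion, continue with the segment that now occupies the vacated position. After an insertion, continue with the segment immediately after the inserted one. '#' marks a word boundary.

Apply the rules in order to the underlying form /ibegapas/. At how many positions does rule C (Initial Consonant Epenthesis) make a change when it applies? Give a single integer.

1

A t-Assibilation: no change — [ibegapas]
B Stop Lenition: [ibegapas] → [ivehapas]
C Initial Consonant Epenthesis: [ivehapas] → [tivehapas]
Rule C changed 1 position(s).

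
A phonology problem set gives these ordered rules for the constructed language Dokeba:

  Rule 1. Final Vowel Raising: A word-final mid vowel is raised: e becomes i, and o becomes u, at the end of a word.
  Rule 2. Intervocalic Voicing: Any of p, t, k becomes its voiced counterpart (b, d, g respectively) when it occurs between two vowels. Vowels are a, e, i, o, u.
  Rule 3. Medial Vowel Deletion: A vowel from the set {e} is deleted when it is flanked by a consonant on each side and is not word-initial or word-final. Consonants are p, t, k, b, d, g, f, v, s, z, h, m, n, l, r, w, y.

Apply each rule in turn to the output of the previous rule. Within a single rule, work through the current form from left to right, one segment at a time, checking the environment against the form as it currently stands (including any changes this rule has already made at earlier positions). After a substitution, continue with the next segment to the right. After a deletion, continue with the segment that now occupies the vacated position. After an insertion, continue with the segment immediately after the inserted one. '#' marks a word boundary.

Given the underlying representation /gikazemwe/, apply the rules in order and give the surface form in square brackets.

[gigazmwi]

Rule 1 Final Vowel Raising: [gikazemwe] → [gikazemwi]
Rule 2 Intervocalic Voicing: [gikazemwi] → [gigazemwi]
Rule 3 Medial Vowel Deletion: [gigazemwi] → [gigazmwi]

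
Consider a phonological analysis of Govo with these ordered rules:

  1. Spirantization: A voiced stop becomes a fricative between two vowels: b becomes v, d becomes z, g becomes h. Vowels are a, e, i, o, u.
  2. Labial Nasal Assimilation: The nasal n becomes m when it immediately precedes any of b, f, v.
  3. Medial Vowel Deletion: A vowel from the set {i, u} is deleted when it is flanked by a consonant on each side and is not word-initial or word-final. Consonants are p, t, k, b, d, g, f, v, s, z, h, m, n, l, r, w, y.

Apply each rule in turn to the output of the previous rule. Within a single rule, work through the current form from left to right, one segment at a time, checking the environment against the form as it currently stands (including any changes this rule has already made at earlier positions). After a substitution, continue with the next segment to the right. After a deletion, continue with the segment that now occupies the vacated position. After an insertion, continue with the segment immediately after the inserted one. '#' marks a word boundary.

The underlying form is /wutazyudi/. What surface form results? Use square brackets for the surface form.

1 Spirantization: [wutazyudi] → [wutazyuzi]
2 Labial Nasal Assimilation: no change — [wutazyuzi]
3 Medial Vowel Deletion: [wutazyuzi] → [wtazyzi]

[wtazyzi]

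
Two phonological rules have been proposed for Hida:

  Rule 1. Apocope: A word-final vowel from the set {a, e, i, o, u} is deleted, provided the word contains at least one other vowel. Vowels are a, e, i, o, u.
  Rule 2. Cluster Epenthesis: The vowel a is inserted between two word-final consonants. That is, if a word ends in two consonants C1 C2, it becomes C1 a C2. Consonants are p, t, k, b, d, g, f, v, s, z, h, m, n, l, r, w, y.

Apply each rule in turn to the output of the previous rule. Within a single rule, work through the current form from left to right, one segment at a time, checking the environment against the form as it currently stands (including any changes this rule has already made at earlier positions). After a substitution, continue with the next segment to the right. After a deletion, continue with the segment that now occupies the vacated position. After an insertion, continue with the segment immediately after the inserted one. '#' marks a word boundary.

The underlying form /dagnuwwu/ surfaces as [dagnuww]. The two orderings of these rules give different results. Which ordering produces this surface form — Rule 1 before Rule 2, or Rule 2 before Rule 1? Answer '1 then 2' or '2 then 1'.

Order 1 then 2:
  1 Apocope: [dagnuwwu] → [dagnuww]
  2 Cluster Epenthesis: [dagnuww] → [dagnuwaw]
  result: [dagnuwaw]
Order 2 then 1:
  2 Cluster Epenthesis: no change — [dagnuwwu]
  1 Apocope: [dagnuwwu] → [dagnuww]
  result: [dagnuww]

2 then 1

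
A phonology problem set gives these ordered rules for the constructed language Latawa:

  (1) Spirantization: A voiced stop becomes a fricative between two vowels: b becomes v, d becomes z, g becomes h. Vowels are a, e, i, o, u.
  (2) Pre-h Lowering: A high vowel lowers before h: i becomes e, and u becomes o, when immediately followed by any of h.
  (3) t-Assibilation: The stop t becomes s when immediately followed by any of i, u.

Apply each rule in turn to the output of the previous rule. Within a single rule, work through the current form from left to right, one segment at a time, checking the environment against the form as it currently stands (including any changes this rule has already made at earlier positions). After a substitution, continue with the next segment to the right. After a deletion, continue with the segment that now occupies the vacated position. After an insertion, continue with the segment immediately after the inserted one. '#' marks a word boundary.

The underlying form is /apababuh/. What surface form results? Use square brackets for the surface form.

(1) Spirantization: [apababuh] → [apavavuh]
(2) Pre-h Lowering: [apavavuh] → [apavavoh]
(3) t-Assibilation: no change — [apavavoh]

[apavavoh]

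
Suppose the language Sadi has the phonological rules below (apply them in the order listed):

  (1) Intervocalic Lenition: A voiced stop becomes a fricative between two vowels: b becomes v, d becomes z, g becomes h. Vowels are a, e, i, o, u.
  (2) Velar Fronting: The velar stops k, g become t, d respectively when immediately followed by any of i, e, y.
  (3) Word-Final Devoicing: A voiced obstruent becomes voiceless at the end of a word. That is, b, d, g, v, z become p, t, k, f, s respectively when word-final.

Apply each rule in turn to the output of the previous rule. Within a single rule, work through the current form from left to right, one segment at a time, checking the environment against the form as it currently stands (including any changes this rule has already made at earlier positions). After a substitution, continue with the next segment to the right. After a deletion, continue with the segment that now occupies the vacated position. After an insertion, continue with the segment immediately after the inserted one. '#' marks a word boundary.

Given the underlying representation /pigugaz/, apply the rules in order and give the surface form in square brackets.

[pihuhas]

(1) Intervocalic Lenition: [pigugaz] → [pihuhaz]
(2) Velar Fronting: no change — [pihuhaz]
(3) Word-Final Devoicing: [pihuhaz] → [pihuhas]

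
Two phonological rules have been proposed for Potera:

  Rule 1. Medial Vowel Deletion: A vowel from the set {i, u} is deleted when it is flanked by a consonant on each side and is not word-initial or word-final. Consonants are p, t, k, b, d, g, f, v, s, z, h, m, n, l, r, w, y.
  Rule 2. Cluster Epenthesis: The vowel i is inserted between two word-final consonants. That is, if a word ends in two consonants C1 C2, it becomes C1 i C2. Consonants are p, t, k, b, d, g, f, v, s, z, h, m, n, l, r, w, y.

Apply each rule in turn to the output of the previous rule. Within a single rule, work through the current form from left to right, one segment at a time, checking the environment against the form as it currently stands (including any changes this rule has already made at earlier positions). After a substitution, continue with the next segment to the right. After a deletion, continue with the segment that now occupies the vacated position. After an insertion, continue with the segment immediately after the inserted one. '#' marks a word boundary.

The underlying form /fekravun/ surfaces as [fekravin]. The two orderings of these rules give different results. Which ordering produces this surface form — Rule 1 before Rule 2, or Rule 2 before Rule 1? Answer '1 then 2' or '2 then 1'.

Order 1 then 2:
  1 Medial Vowel Deletion: [fekravun] → [fekravn]
  2 Cluster Epenthesis: [fekravn] → [fekravin]
  result: [fekravin]
Order 2 then 1:
  2 Cluster Epenthesis: no change — [fekravun]
  1 Medial Vowel Deletion: [fekravun] → [fekravn]
  result: [fekravn]

1 then 2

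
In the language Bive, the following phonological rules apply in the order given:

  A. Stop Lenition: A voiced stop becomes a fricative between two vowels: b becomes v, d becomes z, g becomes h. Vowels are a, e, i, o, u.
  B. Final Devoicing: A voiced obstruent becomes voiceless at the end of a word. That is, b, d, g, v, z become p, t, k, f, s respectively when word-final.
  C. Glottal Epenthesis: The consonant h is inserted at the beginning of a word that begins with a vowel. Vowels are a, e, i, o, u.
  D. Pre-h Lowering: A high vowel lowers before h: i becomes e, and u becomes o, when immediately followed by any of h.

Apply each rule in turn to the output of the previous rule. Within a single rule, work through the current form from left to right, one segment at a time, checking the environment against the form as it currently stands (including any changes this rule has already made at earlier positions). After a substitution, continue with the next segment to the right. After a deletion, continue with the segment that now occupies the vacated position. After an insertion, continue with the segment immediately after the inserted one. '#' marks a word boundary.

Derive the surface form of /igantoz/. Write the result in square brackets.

A Stop Lenition: [igantoz] → [ihantoz]
B Final Devoicing: [ihantoz] → [ihantos]
C Glottal Epenthesis: [ihantos] → [hihantos]
D Pre-h Lowering: [hihantos] → [hehantos]

[hehantos]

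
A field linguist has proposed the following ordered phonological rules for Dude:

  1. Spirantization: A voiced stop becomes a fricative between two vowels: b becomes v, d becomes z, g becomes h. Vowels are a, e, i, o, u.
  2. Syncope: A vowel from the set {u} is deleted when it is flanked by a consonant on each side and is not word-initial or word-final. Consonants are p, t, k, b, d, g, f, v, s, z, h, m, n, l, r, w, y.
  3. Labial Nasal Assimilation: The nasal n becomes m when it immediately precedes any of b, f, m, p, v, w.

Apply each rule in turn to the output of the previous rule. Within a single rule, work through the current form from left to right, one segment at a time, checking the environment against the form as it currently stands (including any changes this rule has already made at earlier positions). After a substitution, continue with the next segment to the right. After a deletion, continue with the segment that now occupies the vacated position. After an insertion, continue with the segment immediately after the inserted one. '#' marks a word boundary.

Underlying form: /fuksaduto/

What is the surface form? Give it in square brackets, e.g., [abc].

[fksazto]

1 Spirantization: [fuksaduto] → [fuksazuto]
2 Syncope: [fuksazuto] → [fksazto]
3 Labial Nasal Assimilation: no change — [fksazto]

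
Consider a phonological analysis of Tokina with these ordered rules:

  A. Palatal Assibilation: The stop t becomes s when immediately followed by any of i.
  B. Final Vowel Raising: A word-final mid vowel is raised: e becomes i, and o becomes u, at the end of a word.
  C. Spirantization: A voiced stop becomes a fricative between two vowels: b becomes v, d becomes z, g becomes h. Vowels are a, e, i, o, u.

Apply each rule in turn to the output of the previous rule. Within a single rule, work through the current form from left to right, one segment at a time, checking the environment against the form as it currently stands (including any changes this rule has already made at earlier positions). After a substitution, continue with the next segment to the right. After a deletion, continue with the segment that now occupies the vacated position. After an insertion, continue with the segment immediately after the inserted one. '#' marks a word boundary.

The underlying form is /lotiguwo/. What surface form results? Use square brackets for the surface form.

A Palatal Assibilation: [lotiguwo] → [losiguwo]
B Final Vowel Raising: [losiguwo] → [losiguwu]
C Spirantization: [losiguwu] → [losihuwu]

[losihuwu]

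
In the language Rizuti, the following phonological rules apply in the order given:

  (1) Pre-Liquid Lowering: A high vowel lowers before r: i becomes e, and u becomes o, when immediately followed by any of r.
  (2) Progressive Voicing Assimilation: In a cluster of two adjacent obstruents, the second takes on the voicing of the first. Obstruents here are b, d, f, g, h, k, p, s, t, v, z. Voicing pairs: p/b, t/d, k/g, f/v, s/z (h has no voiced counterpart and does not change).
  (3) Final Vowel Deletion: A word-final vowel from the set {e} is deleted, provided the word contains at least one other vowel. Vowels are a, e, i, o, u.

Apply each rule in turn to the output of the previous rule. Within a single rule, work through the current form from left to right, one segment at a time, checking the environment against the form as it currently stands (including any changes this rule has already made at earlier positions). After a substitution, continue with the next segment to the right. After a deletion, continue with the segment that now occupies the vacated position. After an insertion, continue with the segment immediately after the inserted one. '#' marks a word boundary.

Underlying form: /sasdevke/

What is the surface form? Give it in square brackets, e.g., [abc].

[sastevg]

(1) Pre-Liquid Lowering: no change — [sasdevke]
(2) Progressive Voicing Assimilation: [sasdevke] → [sastevge]
(3) Final Vowel Deletion: [sastevge] → [sastevg]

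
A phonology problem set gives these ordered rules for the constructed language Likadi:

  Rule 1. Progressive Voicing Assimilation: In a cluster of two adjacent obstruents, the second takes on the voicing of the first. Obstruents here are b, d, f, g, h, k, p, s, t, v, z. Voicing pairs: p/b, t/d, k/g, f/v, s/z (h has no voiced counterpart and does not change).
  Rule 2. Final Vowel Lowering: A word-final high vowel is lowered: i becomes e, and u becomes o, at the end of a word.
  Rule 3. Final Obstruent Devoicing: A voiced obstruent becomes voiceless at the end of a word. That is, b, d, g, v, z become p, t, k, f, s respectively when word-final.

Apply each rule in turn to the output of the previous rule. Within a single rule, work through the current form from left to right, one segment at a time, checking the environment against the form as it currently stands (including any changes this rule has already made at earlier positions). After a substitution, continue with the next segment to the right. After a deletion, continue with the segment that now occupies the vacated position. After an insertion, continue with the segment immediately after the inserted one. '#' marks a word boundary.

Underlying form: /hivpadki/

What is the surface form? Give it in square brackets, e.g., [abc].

Rule 1 Progressive Voicing Assimilation: [hivpadki] → [hivbadgi]
Rule 2 Final Vowel Lowering: [hivbadgi] → [hivbadge]
Rule 3 Final Obstruent Devoicing: no change — [hivbadge]

[hivbadge]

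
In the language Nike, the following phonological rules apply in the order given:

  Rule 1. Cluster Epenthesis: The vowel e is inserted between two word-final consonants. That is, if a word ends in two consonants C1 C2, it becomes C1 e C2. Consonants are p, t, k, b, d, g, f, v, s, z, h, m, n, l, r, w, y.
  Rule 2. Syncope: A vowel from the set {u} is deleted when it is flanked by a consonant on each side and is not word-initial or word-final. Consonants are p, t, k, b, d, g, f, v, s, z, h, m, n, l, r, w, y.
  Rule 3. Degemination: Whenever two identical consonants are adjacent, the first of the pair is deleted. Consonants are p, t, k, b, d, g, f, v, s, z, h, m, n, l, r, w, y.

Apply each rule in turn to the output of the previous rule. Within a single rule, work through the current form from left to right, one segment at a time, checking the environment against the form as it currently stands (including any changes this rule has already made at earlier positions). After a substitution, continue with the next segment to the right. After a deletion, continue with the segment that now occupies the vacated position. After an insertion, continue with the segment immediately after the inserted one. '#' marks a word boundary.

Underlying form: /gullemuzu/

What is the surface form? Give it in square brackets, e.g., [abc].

[glemzu]

Rule 1 Cluster Epenthesis: no change — [gullemuzu]
Rule 2 Syncope: [gullemuzu] → [gllemzu]
Rule 3 Degemination: [gllemzu] → [glemzu]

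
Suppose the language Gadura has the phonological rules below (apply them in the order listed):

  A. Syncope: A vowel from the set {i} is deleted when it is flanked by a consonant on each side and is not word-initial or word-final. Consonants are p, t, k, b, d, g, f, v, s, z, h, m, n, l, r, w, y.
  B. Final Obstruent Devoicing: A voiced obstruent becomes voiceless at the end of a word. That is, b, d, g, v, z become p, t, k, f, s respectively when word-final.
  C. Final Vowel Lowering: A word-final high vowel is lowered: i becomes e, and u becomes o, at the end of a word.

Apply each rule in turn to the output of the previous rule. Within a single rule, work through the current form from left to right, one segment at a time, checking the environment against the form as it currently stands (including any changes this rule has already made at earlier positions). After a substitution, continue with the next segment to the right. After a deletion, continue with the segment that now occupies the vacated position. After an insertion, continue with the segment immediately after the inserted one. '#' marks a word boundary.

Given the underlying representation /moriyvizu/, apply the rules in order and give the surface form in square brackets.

A Syncope: [moriyvizu] → [moryvzu]
B Final Obstruent Devoicing: no change — [moryvzu]
C Final Vowel Lowering: [moryvzu] → [moryvzo]

[moryvzo]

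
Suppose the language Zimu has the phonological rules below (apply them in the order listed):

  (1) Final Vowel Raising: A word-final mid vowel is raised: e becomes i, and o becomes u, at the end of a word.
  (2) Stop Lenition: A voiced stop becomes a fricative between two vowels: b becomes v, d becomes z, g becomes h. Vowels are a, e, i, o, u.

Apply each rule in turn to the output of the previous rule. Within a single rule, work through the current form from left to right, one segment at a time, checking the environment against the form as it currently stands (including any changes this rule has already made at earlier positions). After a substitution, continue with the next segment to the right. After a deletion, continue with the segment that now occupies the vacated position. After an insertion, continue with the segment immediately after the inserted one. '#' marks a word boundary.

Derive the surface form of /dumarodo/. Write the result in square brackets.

[dumarozu]

(1) Final Vowel Raising: [dumarodo] → [dumarodu]
(2) Stop Lenition: [dumarodu] → [dumarozu]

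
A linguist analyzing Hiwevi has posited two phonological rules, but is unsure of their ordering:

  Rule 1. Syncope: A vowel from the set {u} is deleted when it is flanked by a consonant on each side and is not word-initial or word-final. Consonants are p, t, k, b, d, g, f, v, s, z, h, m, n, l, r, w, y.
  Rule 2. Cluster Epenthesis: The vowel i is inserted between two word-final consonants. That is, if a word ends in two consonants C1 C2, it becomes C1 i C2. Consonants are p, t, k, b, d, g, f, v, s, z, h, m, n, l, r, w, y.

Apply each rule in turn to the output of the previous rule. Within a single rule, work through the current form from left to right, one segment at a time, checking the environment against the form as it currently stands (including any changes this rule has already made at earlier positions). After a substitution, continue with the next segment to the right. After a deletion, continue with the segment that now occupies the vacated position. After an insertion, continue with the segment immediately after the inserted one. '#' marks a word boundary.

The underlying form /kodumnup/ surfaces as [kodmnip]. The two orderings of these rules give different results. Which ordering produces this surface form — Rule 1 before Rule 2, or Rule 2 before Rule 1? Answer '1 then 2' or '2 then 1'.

Order 1 then 2:
  1 Syncope: [kodumnup] → [kodmnp]
  2 Cluster Epenthesis: [kodmnp] → [kodmnip]
  result: [kodmnip]
Order 2 then 1:
  2 Cluster Epenthesis: no change — [kodumnup]
  1 Syncope: [kodumnup] → [kodmnp]
  result: [kodmnp]

1 then 2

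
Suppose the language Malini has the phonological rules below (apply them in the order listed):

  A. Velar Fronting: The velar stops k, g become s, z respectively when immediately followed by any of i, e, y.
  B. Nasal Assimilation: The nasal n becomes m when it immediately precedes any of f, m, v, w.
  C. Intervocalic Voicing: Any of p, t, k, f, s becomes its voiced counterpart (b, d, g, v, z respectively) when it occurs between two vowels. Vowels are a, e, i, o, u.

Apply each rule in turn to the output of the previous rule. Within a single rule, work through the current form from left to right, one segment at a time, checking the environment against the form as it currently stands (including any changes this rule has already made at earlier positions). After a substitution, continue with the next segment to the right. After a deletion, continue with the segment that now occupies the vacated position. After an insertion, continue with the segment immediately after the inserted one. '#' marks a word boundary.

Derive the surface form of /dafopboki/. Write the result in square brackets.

[davopbozi]

A Velar Fronting: [dafopboki] → [dafopbosi]
B Nasal Assimilation: no change — [dafopbosi]
C Intervocalic Voicing: [dafopbosi] → [davopbozi]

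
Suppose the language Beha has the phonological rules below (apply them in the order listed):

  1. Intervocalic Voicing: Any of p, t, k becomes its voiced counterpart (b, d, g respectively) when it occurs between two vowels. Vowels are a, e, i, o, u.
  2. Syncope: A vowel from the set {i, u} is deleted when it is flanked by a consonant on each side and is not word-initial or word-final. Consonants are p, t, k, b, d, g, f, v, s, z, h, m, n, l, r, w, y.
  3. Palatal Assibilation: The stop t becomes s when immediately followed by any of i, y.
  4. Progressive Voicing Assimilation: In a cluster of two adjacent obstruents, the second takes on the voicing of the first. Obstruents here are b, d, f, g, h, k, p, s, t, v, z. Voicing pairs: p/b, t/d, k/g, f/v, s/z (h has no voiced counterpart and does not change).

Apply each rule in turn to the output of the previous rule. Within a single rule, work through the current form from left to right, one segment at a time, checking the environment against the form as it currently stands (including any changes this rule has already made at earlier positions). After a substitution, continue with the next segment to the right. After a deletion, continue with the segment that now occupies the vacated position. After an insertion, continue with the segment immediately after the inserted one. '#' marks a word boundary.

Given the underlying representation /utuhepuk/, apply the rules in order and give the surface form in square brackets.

1 Intervocalic Voicing: [utuhepuk] → [uduhebuk]
2 Syncope: [uduhebuk] → [udhebk]
3 Palatal Assibilation: no change — [udhebk]
4 Progressive Voicing Assimilation: [udhebk] → [udhebg]

[udhebg]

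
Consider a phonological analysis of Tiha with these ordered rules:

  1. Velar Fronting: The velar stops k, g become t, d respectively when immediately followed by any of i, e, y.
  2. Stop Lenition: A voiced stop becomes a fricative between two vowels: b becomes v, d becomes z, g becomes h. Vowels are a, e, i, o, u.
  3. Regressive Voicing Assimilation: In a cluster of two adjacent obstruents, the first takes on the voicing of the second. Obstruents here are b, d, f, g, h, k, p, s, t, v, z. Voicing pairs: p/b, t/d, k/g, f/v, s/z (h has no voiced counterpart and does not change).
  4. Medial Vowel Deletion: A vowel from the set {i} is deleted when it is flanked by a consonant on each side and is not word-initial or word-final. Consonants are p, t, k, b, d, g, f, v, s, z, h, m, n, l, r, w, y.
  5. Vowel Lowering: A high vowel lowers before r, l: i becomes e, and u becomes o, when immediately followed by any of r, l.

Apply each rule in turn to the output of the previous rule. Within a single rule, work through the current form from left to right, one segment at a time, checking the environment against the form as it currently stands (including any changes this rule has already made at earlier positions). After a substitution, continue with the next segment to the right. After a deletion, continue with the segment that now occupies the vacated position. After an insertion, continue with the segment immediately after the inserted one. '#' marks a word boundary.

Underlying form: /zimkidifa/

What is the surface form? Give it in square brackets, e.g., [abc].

1 Velar Fronting: [zimkidifa] → [zimtidifa]
2 Stop Lenition: [zimtidifa] → [zimtizifa]
3 Regressive Voicing Assimilation: no change — [zimtizifa]
4 Medial Vowel Deletion: [zimtizifa] → [zmtzfa]
5 Vowel Lowering: no change — [zmtzfa]

[zmtzfa]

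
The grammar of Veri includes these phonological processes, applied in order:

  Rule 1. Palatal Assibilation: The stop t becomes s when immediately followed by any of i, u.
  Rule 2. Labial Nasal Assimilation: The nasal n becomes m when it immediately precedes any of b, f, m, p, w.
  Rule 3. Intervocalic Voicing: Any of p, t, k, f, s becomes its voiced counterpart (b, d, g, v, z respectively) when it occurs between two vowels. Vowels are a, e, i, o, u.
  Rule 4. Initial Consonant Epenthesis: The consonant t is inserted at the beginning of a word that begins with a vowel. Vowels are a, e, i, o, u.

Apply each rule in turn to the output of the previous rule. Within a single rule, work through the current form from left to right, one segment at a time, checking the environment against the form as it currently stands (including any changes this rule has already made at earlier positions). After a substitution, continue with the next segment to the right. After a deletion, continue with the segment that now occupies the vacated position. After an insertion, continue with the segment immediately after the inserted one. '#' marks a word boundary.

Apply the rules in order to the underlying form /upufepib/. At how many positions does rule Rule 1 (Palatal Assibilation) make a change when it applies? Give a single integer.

Rule 1 Palatal Assibilation: no change — [upufepib]
Rule 2 Labial Nasal Assimilation: no change — [upufepib]
Rule 3 Intervocalic Voicing: [upufepib] → [ubuvebib]
Rule 4 Initial Consonant Epenthesis: [ubuvebib] → [tubuvebib]
Rule Rule 1 changed 0 position(s).

0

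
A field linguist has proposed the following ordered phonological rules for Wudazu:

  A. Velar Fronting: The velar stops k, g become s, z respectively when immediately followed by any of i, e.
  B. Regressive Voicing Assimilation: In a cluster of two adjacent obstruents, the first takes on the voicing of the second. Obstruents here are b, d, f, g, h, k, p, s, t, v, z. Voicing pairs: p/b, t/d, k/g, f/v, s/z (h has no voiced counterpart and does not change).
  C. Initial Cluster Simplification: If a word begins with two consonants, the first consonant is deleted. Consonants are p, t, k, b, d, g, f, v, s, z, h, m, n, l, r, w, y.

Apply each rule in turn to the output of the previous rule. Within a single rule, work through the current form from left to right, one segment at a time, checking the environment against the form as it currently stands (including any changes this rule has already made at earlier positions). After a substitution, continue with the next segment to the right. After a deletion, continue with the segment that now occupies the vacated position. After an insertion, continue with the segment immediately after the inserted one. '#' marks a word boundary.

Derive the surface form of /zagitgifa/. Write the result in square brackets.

A Velar Fronting: [zagitgifa] → [zazitzifa]
B Regressive Voicing Assimilation: [zazitzifa] → [zazidzifa]
C Initial Cluster Simplification: no change — [zazidzifa]

[zazidzifa]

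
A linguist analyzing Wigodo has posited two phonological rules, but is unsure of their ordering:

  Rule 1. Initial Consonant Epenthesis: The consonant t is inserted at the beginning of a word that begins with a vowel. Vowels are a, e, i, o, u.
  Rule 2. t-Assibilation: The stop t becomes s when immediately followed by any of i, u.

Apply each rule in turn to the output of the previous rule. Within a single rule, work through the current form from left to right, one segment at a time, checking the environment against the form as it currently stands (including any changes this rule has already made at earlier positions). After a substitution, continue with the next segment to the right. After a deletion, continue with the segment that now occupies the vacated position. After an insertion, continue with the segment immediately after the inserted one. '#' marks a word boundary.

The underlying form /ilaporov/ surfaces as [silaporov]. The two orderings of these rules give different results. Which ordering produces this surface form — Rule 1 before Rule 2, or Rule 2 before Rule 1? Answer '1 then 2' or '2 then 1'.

1 then 2

Order 1 then 2:
  1 Initial Consonant Epenthesis: [ilaporov] → [tilaporov]
  2 t-Assibilation: [tilaporov] → [silaporov]
  result: [silaporov]
Order 2 then 1:
  2 t-Assibilation: no change — [ilaporov]
  1 Initial Consonant Epenthesis: [ilaporov] → [tilaporov]
  result: [tilaporov]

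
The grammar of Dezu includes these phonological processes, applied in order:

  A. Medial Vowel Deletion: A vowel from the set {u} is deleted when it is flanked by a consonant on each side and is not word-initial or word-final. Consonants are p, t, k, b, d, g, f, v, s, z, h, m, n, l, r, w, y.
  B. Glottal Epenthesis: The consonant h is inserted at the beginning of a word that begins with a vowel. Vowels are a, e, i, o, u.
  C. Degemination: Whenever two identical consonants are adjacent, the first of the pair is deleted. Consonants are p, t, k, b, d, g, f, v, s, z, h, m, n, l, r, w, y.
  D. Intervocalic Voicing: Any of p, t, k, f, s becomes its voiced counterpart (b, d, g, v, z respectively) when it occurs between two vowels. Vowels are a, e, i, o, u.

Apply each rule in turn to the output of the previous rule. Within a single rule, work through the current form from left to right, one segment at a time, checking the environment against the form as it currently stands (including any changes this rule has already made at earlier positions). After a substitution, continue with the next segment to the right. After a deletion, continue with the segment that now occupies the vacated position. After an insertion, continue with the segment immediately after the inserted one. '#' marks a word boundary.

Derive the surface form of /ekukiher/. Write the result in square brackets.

[hegiher]

A Medial Vowel Deletion: [ekukiher] → [ekkiher]
B Glottal Epenthesis: [ekkiher] → [hekkiher]
C Degemination: [hekkiher] → [hekiher]
D Intervocalic Voicing: [hekiher] → [hegiher]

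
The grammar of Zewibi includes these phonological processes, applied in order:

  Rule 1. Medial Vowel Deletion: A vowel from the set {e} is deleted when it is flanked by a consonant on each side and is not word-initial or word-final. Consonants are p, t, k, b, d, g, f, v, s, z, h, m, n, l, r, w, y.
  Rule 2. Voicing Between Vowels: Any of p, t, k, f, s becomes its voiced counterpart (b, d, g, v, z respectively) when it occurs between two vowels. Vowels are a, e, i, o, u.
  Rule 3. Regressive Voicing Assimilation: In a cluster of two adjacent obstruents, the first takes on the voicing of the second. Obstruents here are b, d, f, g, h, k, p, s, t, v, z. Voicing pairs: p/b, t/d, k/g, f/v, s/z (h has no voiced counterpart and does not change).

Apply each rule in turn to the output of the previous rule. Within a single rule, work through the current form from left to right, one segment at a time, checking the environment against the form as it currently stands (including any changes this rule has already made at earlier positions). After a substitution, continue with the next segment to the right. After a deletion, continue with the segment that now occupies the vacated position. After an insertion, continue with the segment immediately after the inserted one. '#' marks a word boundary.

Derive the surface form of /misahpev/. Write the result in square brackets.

[mizahbv]

Rule 1 Medial Vowel Deletion: [misahpev] → [misahpv]
Rule 2 Voicing Between Vowels: [misahpv] → [mizahpv]
Rule 3 Regressive Voicing Assimilation: [mizahpv] → [mizahbv]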